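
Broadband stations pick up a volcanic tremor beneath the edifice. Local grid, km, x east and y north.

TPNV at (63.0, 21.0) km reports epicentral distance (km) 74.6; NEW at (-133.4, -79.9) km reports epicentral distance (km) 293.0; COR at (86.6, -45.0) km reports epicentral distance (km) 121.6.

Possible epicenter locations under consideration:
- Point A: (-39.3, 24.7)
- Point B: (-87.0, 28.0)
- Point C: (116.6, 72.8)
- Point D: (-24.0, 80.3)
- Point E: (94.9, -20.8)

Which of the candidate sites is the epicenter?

Point C

For each candidate, compare |candidate − station| to the reported distance:
Point A: residuals TPNV 27.8, NEW 152.3, COR 22.3 → max 152.3 km
Point B: residuals TPNV 75.6, NEW 175.5, COR 66.7 → max 175.5 km
Point C: residuals TPNV 0.1, NEW 0.1, COR 0.0 → max 0.1 km
Point D: residuals TPNV 30.7, NEW 99.0, COR 45.5 → max 99.0 km
Point E: residuals TPNV 22.0, NEW 57.2, COR 96.0 → max 96.0 km
Only Point C has all residuals ≈ 0.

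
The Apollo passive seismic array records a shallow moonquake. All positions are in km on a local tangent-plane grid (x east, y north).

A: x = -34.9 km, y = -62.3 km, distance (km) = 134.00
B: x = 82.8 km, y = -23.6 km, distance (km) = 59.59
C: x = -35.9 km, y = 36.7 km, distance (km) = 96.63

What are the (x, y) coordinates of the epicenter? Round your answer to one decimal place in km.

Circle about each station: (x + 34.9)² + (y + 62.3)² = 134.00²; (x − 82.8)² + (y + 23.6)² = 59.59²; (x + 35.9)² + (y − 36.7)² = 96.63².
Subtracting the A equation from the B and C equations removes the quadratic terms:
235.4 x + 77.4 y = 16718.53
-2.0 x + 198.0 y = 6155.04
Solving the 2×2 system: x ≈ 60.6, y ≈ 31.7 km.

60.6 km east, 31.7 km north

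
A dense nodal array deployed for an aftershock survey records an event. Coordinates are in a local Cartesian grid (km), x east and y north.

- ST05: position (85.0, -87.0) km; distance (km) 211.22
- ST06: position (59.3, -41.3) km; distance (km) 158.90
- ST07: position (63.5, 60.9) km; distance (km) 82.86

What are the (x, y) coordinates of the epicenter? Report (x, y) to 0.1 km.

x ≈ -8.1 km, y ≈ 102.6 km

Circle about each station: (x − 85.0)² + (y + 87.0)² = 211.22²; (x − 59.3)² + (y + 41.3)² = 158.90²; (x − 63.5)² + (y − 60.9)² = 82.86².
Subtracting the ST05 equation from the ST06 and ST07 equations removes the quadratic terms:
-51.4 x + 91.4 y = 9792.86
-43.0 x + 295.8 y = 30695.17
Solving the 2×2 system: x ≈ -8.1, y ≈ 102.6 km.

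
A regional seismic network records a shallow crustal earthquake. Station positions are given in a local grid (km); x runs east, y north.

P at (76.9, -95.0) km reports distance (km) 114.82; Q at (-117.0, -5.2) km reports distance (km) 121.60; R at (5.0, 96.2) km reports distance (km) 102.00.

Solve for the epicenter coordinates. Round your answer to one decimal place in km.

4.6 km east, -5.8 km north

Circle about each station: (x − 76.9)² + (y + 95.0)² = 114.82²; (x + 117.0)² + (y + 5.2)² = 121.60²; (x − 5.0)² + (y − 96.2)² = 102.00².
Subtracting the P equation from the Q and R equations removes the quadratic terms:
-387.8 x + 179.6 y = -2825.50
-143.8 x + 382.4 y = -2879.54
Solving the 2×2 system: x ≈ 4.6, y ≈ -5.8 km.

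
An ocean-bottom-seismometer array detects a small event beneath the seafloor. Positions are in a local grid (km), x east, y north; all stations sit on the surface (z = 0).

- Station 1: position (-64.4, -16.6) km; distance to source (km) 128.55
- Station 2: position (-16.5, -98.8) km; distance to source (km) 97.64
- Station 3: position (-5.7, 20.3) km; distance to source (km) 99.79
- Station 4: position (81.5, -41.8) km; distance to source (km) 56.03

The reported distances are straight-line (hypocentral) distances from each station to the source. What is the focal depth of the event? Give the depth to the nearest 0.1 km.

Each station gives a sphere (x−x_i)² + (y−y_i)² + z² = d_i² (stations at z=0).
Subtracting the Station 1 sphere from Station 2 and Station 3: z² cancels, leaving linear equations in x and y:
95.8 x − 164.4 y = 12602.30
117.4 x + 73.8 y = 2588.72
Solving: x ≈ 51.407, y ≈ -46.700 km (keep extra digits for the depth step; rounded: 51.4, -46.7).
Then from the Station 1 sphere: z² = 128.55² − (x + 64.4)² − (y + 16.6)² with x = 51.407, y = -46.700, so z ≈ 46.988 ≈ 47.0 km.
Check against Station 4 (with the unrounded solution): distance 56.01 ≈ 56.03 km. ✓

z ≈ 47.0 km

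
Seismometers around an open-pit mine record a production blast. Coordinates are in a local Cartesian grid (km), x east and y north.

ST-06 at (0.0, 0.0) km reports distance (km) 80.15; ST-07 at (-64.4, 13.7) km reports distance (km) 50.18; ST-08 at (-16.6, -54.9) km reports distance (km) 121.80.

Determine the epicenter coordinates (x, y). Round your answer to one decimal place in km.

Circle about each station: x² + y² = 80.15²; (x + 64.4)² + (y − 13.7)² = 50.18²; (x + 16.6)² + (y + 54.9)² = 121.80².
Subtracting the ST-06 equation from the ST-07 and ST-08 equations removes the quadratic terms:
-128.8 x + 27.4 y = 8241.04
-33.2 x − 109.8 y = -5121.65
Solving the 2×2 system: x ≈ -50.8, y ≈ 62.0 km.
Check against ST-06 (with the unrounded x, y): √(x²+y²) = 80.15 ≈ 80.15 km. ✓

(-50.8, 62.0)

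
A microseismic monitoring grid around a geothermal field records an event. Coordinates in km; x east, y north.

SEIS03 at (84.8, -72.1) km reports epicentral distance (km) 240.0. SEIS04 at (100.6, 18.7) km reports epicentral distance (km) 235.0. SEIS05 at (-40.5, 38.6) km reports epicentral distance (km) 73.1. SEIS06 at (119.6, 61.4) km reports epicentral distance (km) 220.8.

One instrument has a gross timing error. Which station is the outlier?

SEIS04

Solve using three stations at a time. Using SEIS03, SEIS05, SEIS06 (subtract circle equations pairwise → linear system) gives (x, y) ≈ (-100.4, 80.6).
Distances from that point to each station vs reported:
  SEIS03: calculated 240.0 vs reported 240.0 → residual 0.0 km
  SEIS04: calculated 210.3 vs reported 235.0 → residual 24.7 km
  SEIS05: calculated 73.1 vs reported 73.1 → residual 0.0 km
  SEIS06: calculated 220.8 vs reported 220.8 → residual 0.0 km
SEIS03, SEIS05, SEIS06 are mutually consistent (residuals ≈ 0); SEIS04 is off by 24.7 km.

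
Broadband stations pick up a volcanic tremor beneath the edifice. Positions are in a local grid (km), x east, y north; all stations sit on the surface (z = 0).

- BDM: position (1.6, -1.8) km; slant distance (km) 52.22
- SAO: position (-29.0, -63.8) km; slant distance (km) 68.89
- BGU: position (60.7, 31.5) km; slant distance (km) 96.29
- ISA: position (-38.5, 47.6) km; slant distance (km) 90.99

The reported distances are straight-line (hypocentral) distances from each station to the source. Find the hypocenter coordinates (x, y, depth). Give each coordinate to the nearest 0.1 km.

x ≈ -3.8 km, y ≈ -21.4 km, depth ≈ 48.1 km

Each station gives a sphere (x−x_i)² + (y−y_i)² + z² = d_i² (stations at z=0).
Subtracting the BDM sphere from SAO and BGU: z² cancels, leaving linear equations in x and y:
-61.2 x − 124.0 y = 2886.74
118.2 x + 66.6 y = -1873.90
Solving: x ≈ -3.790, y ≈ -21.409 km (keep extra digits for the depth step; rounded: -3.8, -21.4).
Then from the BDM sphere: z² = 52.22² − (x − 1.6)² − (y + 1.8)² with x = -3.790, y = -21.409, so z ≈ 48.097 ≈ 48.1 km.
Check against ISA (with the unrounded solution): distance 91.00 ≈ 90.99 km. ✓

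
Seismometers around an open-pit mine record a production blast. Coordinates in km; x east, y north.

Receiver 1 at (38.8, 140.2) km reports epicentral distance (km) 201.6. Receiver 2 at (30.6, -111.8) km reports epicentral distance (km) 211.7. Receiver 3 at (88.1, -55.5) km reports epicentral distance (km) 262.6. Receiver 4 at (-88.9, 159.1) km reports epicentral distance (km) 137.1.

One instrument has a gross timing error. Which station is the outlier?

Solve using three stations at a time. Using Receiver 1, Receiver 2, Receiver 4 (subtract circle equations pairwise → linear system) gives (x, y) ≈ (-128.6, 27.8).
Distances from that point to each station vs reported:
  Receiver 1: calculated 201.7 vs reported 201.6 → residual 0.1 km
  Receiver 2: calculated 211.8 vs reported 211.7 → residual 0.1 km
  Receiver 3: calculated 232.2 vs reported 262.6 → residual 30.4 km
  Receiver 4: calculated 137.2 vs reported 137.1 → residual 0.1 km
Receiver 1, Receiver 2, Receiver 4 are mutually consistent (residuals ≈ 0); Receiver 3 is off by 30.4 km.

Receiver 3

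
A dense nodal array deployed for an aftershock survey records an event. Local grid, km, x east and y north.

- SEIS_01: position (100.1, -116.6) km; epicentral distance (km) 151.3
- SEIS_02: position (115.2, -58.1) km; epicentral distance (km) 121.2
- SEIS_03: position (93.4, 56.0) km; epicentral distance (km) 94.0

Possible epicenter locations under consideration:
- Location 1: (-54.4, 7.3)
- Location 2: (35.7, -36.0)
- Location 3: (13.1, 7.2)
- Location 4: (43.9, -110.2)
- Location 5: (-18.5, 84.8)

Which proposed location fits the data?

For each candidate, compare |candidate − station| to the reported distance:
Location 1: residuals SEIS_01 46.7, SEIS_02 60.6, SEIS_03 61.6 → max 61.6 km
Location 2: residuals SEIS_01 48.1, SEIS_02 38.7, SEIS_03 14.6 → max 48.1 km
Location 3: residuals SEIS_01 0.0, SEIS_02 0.0, SEIS_03 0.0 → max 0.0 km
Location 4: residuals SEIS_01 94.7, SEIS_02 32.9, SEIS_03 79.4 → max 94.7 km
Location 5: residuals SEIS_01 82.4, SEIS_02 74.5, SEIS_03 21.5 → max 82.4 km
Only Location 3 has all residuals ≈ 0.

Location 3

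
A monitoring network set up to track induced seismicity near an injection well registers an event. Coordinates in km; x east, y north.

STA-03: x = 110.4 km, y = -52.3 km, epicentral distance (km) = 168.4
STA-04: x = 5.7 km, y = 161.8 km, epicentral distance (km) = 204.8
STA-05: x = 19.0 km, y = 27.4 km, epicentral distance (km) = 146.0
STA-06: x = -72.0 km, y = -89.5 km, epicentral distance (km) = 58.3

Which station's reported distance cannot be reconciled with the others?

STA-05

Solve using three stations at a time. Using STA-03, STA-04, STA-06 (subtract circle equations pairwise → linear system) gives (x, y) ≈ (-56.9, -33.2).
Distances from that point to each station vs reported:
  STA-03: calculated 168.4 vs reported 168.4 → residual 0.0 km
  STA-04: calculated 204.8 vs reported 204.8 → residual 0.0 km
  STA-05: calculated 97.1 vs reported 146.0 → residual 48.9 km
  STA-06: calculated 58.3 vs reported 58.3 → residual 0.0 km
STA-03, STA-04, STA-06 are mutually consistent (residuals ≈ 0); STA-05 is off by 48.9 km.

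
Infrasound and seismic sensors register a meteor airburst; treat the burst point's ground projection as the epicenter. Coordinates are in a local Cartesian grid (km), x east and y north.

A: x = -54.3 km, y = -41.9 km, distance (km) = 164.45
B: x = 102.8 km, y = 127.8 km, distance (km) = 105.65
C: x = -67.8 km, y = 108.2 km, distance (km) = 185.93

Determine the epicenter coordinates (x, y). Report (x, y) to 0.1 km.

x ≈ 97.1 km, y ≈ 22.3 km

Circle about each station: (x + 54.3)² + (y + 41.9)² = 164.45²; (x − 102.8)² + (y − 127.8)² = 105.65²; (x + 67.8)² + (y − 108.2)² = 185.93².
Subtracting pairs of circle equations eliminates x²+y² and gives linear equations (the radical axes):
314.2 x + 339.4 y = 38078.46
-27.0 x + 300.2 y = 4073.82
Solving the 2×2 system: x ≈ 97.1, y ≈ 22.3 km.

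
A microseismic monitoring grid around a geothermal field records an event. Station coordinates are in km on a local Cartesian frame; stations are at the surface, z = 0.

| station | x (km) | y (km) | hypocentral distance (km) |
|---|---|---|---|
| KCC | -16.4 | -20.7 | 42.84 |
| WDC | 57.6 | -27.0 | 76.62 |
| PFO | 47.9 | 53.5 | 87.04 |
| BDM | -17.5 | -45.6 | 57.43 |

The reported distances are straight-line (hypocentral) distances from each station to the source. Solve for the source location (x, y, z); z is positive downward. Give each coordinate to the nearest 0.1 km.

Each station gives a sphere (x−x_i)² + (y−y_i)² + z² = d_i² (stations at z=0).
Subtracting the KCC sphere from WDC and PFO: z² cancels, leaving linear equations in x and y:
148.0 x − 12.6 y = -686.05
128.6 x + 148.4 y = -1281.49
Solving: x ≈ -5.002, y ≈ -4.301 km (keep extra digits for the depth step; rounded: -5.0, -4.3).
Then from the KCC sphere: z² = 42.84² − (x + 16.4)² − (y + 20.7)² with x = -5.002, y = -4.301, so z ≈ 37.900 ≈ 37.9 km.
Check against BDM (with the unrounded solution): distance 57.43 ≈ 57.43 km. ✓

(-5.0, -4.3, 37.9)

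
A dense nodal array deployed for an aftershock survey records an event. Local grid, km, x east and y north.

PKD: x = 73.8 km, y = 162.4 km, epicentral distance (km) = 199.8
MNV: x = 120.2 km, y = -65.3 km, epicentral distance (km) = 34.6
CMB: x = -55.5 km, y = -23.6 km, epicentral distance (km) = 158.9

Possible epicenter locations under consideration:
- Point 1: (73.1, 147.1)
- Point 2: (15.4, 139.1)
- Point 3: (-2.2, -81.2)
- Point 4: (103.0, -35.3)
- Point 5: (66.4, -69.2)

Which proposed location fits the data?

For each candidate, compare |candidate − station| to the reported distance:
Point 1: residuals PKD 184.5, MNV 183.0, CMB 54.8 → max 184.5 km
Point 2: residuals PKD 136.9, MNV 195.1, CMB 18.6 → max 195.1 km
Point 3: residuals PKD 55.4, MNV 88.8, CMB 80.4 → max 88.8 km
Point 4: residuals PKD 0.0, MNV 0.0, CMB 0.0 → max 0.0 km
Point 5: residuals PKD 31.9, MNV 19.3, CMB 28.8 → max 31.9 km
Only Point 4 has all residuals ≈ 0.

Point 4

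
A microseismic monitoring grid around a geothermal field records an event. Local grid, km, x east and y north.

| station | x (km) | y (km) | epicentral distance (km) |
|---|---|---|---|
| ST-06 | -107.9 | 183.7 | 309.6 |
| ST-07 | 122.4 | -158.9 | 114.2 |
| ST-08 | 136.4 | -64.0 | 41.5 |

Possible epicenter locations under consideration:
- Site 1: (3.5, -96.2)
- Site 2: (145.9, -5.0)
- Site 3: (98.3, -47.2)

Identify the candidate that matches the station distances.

Site 3

For each candidate, compare |candidate − station| to the reported distance:
Site 1: residuals ST-06 8.3, ST-07 20.2, ST-08 95.2 → max 95.2 km
Site 2: residuals ST-06 6.7, ST-07 41.5, ST-08 18.3 → max 41.5 km
Site 3: residuals ST-06 0.0, ST-07 0.1, ST-08 0.1 → max 0.1 km
Only Site 3 has all residuals ≈ 0.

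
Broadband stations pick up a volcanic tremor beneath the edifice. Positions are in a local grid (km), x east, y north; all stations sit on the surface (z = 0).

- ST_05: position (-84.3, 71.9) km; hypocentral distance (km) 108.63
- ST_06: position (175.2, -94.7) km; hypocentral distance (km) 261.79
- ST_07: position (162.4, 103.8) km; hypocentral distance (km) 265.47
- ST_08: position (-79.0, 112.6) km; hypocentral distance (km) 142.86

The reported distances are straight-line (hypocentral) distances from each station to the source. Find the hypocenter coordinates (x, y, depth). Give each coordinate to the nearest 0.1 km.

Each station gives a sphere (x−x_i)² + (y−y_i)² + z² = d_i² (stations at z=0).
Subtracting the ST_05 sphere from ST_06 and ST_07: z² cancels, leaving linear equations in x and y:
519.0 x − 333.2 y = -29346.50
493.4 x + 63.8 y = -33801.74
Solving: x ≈ -66.502, y ≈ -15.511 km (keep extra digits for the depth step; rounded: -66.5, -15.5).
Then from the ST_05 sphere: z² = 108.63² − (x + 84.3)² − (y − 71.9)² with x = -66.502, y = -15.511, so z ≈ 61.992 ≈ 62.0 km.

x ≈ -66.5 km, y ≈ -15.5 km, depth ≈ 62.0 km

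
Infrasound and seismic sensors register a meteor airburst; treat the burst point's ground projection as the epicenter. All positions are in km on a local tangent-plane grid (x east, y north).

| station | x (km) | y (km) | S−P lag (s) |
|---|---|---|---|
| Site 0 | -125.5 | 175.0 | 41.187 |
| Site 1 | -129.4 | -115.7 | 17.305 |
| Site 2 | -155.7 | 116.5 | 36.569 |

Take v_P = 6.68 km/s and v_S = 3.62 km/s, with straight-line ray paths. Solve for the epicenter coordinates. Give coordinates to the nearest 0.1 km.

(7.2, -122.2)

Distance from S−P lag: d = Δt · v_P v_S / (v_P − v_S) = Δt · (6.68·3.62)/(6.68−3.62) ≈ 7.9025·Δt.
So d_Site 0 = 325.48, d_Site 1 = 136.75, d_Site 2 = 288.99 km.
Circle about each station: (x + 125.5)² + (y − 175.0)² = 325.48²; (x + 129.4)² + (y + 115.7)² = 136.75²; (x + 155.7)² + (y − 116.5)² = 288.99².
Subtracting pairs of circle equations eliminates x²+y² and gives linear equations (the radical axes):
-7.8 x − 581.4 y = 70992.27
-60.4 x − 117.0 y = 13861.50
Solving the 2×2 system: x ≈ 7.2, y ≈ -122.2 km.
Check against Site 0 (with the unrounded x, y): √((x + 125.5)²+(y − 175.0)²) = 325.49 ≈ 325.48 km. ✓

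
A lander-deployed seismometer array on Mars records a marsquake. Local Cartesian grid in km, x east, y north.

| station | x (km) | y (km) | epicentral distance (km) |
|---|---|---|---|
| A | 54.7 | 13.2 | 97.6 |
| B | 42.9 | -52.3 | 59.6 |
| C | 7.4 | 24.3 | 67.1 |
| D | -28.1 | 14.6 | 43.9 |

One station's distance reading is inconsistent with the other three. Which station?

Solve using three stations at a time. Using A, C, D (subtract circle equations pairwise → linear system) gives (x, y) ≈ (-33.3, -29.2).
Distances from that point to each station vs reported:
  A: calculated 97.7 vs reported 97.6 → residual 0.1 km
  B: calculated 79.6 vs reported 59.6 → residual 20.0 km
  C: calculated 67.3 vs reported 67.1 → residual 0.2 km
  D: calculated 44.2 vs reported 43.9 → residual 0.3 km
A, C, D are mutually consistent (residuals ≈ 0); B is off by 20.0 km.

B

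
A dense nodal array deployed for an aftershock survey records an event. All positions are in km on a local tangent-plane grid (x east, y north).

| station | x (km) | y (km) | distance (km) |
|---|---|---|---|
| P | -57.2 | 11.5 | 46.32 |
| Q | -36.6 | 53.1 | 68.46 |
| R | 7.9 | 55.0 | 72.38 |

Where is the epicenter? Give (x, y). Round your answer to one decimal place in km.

Circle about each station: (x + 57.2)² + (y − 11.5)² = 46.32²; (x + 36.6)² + (y − 53.1)² = 68.46²; (x − 7.9)² + (y − 55.0)² = 72.38².
Subtracting the P equation from the Q and R equations removes the quadratic terms:
41.2 x + 83.2 y = -1786.15
130.2 x + 87.0 y = -3410.00
Solving the 2×2 system: x ≈ -17.7, y ≈ -12.7 km.
Check against P (with the unrounded x, y): √((x + 57.2)²+(y − 11.5)²) = 46.32 ≈ 46.32 km. ✓

-17.7 km east, -12.7 km north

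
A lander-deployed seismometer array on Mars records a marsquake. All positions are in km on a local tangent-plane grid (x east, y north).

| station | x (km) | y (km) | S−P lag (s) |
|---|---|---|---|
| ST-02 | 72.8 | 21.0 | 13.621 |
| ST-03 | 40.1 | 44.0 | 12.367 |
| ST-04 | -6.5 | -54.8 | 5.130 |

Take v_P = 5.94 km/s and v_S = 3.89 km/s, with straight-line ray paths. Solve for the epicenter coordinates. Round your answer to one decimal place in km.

Distance from S−P lag: d = Δt · v_P v_S / (v_P − v_S) = Δt · (5.94·3.89)/(5.94−3.89) ≈ 11.2715·Δt.
So d_ST-02 = 153.53, d_ST-03 = 139.39, d_ST-04 = 57.82 km.
Circle about each station: (x − 72.8)² + (y − 21.0)² = 153.53²; (x − 40.1)² + (y − 44.0)² = 139.39²; (x + 6.5)² + (y + 54.8)² = 57.82².
Subtracting the ST-02 equation from the ST-03 and ST-04 equations removes the quadratic terms:
-65.4 x + 46.0 y = 1945.06
-158.6 x − 151.6 y = 17532.76
Solving the 2×2 system: x ≈ -64.0, y ≈ -48.7 km.
Check against ST-02 (with the unrounded x, y): √((x − 72.8)²+(y − 21.0)²) = 153.53 ≈ 153.53 km. ✓

-64.0 km east, -48.7 km north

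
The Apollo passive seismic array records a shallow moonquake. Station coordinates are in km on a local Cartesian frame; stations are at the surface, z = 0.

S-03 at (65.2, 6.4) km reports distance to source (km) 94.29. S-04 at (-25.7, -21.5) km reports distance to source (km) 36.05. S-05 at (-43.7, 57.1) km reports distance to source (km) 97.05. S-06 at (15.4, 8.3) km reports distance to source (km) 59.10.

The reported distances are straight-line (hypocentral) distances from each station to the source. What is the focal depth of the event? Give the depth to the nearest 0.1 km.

Each station gives a sphere (x−x_i)² + (y−y_i)² + z² = d_i² (stations at z=0).
Subtracting the S-03 sphere from S-04 and S-05: z² cancels, leaving linear equations in x and y:
-181.8 x − 55.8 y = 4421.74
-217.8 x + 101.4 y = 350.00
Solving: x ≈ -15.297, y ≈ -29.405 km (keep extra digits for the depth step; rounded: -15.3, -29.4).
Then from the S-03 sphere: z² = 94.29² − (x − 65.2)² − (y − 6.4)² with x = -15.297, y = -29.405, so z ≈ 33.598 ≈ 33.6 km.

depth ≈ 33.6 km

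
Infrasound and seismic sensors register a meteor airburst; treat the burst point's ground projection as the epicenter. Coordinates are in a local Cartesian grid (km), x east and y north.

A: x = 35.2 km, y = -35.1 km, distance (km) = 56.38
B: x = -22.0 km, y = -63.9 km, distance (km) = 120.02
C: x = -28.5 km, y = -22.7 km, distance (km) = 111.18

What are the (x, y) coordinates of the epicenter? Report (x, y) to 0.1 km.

(80.7, -1.8)

Circle about each station: (x − 35.2)² + (y + 35.1)² = 56.38²; (x + 22.0)² + (y + 63.9)² = 120.02²; (x + 28.5)² + (y + 22.7)² = 111.18².
Subtracting the A equation from the B and C equations removes the quadratic terms:
-114.4 x − 57.6 y = -9129.94
-127.4 x + 24.8 y = -10325.80
Solving the 2×2 system: x ≈ 80.7, y ≈ -1.8 km.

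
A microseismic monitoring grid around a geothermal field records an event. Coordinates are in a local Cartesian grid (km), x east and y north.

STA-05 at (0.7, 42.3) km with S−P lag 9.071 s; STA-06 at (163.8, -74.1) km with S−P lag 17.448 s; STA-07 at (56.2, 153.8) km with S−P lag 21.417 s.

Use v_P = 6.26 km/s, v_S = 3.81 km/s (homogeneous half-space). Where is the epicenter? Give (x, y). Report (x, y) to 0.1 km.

(-3.7, -45.9)

Distance from S−P lag: d = Δt · v_P v_S / (v_P − v_S) = Δt · (6.26·3.81)/(6.26−3.81) ≈ 9.7349·Δt.
So d_STA-05 = 88.31, d_STA-06 = 169.86, d_STA-07 = 208.49 km.
Circle about each station: (x − 0.7)² + (y − 42.3)² = 88.31²; (x − 163.8)² + (y + 74.1)² = 169.86²; (x − 56.2)² + (y − 153.8)² = 208.49².
Subtracting the STA-05 equation from the STA-06 and STA-07 equations removes the quadratic terms:
326.2 x − 232.8 y = 9477.71
111.0 x + 223.0 y = -10646.32
Solving the 2×2 system: x ≈ -3.7, y ≈ -45.9 km.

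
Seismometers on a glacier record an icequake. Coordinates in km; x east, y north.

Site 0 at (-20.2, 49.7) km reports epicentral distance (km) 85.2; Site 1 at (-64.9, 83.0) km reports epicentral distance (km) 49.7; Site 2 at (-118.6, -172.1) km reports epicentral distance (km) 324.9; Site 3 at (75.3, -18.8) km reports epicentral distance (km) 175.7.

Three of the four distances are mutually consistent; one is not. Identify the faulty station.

Solve using three stations at a time. Using Site 0, Site 2, Site 3 (subtract circle equations pairwise → linear system) gives (x, y) ≈ (-10.8, 134.4).
Distances from that point to each station vs reported:
  Site 0: calculated 85.2 vs reported 85.2 → residual 0.0 km
  Site 1: calculated 74.6 vs reported 49.7 → residual 24.9 km
  Site 2: calculated 324.9 vs reported 324.9 → residual 0.0 km
  Site 3: calculated 175.7 vs reported 175.7 → residual 0.0 km
Site 0, Site 2, Site 3 are mutually consistent (residuals ≈ 0); Site 1 is off by 24.9 km.

Site 1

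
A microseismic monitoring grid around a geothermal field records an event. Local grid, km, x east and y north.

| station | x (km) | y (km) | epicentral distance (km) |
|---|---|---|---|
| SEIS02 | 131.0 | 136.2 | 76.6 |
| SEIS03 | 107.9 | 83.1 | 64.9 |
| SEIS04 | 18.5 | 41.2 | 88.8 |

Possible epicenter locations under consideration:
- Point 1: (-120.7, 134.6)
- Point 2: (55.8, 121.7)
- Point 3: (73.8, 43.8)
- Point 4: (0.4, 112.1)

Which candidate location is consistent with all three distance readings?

For each candidate, compare |candidate − station| to the reported distance:
Point 1: residuals SEIS02 175.1, SEIS03 169.4, SEIS04 78.8 → max 175.1 km
Point 2: residuals SEIS02 0.0, SEIS03 0.1, SEIS04 0.1 → max 0.1 km
Point 3: residuals SEIS02 32.1, SEIS03 12.9, SEIS04 33.4 → max 33.4 km
Point 4: residuals SEIS02 56.2, SEIS03 46.4, SEIS04 15.6 → max 56.2 km
Only Point 2 has all residuals ≈ 0.

Point 2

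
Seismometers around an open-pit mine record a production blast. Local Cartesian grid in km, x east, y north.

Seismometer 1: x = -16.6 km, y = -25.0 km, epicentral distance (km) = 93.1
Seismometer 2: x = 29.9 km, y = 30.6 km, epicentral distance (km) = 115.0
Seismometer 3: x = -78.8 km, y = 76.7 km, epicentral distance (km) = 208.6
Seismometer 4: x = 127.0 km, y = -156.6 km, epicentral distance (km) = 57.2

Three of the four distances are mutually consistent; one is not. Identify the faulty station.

Seismometer 4

Solve using three stations at a time. Using Seismometer 1, Seismometer 2, Seismometer 3 (subtract circle equations pairwise → linear system) gives (x, y) ≈ (57.8, -81.0).
Distances from that point to each station vs reported:
  Seismometer 1: calculated 93.1 vs reported 93.1 → residual 0.0 km
  Seismometer 2: calculated 115.0 vs reported 115.0 → residual 0.0 km
  Seismometer 3: calculated 208.6 vs reported 208.6 → residual 0.0 km
  Seismometer 4: calculated 102.5 vs reported 57.2 → residual 45.3 km
Seismometer 1, Seismometer 2, Seismometer 3 are mutually consistent (residuals ≈ 0); Seismometer 4 is off by 45.3 km.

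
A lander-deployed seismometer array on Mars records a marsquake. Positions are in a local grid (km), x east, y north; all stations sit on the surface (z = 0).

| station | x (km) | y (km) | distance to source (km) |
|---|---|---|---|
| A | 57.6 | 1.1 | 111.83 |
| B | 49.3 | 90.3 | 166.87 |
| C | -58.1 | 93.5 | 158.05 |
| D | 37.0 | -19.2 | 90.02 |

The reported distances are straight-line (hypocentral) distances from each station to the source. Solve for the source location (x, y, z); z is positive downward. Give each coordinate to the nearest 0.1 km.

x ≈ -21.9 km, y ≈ -47.3 km, depth ≈ 62.0 km

Each station gives a sphere (x−x_i)² + (y−y_i)² + z² = d_i² (stations at z=0).
Subtracting the A sphere from B and C: z² cancels, leaving linear equations in x and y:
-16.6 x + 178.4 y = -8074.04
-231.4 x + 184.8 y = -3674.96
Solving: x ≈ -21.889, y ≈ -47.295 km (keep extra digits for the depth step; rounded: -21.9, -47.3).
Then from the A sphere: z² = 111.83² − (x − 57.6)² − (y − 1.1)² with x = -21.889, y = -47.295, so z ≈ 62.011 ≈ 62.0 km.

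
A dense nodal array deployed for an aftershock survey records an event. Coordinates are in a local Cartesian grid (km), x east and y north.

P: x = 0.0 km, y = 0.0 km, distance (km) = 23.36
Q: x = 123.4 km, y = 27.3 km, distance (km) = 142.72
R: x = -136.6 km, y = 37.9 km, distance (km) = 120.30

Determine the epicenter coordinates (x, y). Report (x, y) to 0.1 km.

-18.7 km east, 14.0 km north

Circle about each station: x² + y² = 23.36²; (x − 123.4)² + (y − 27.3)² = 142.72²; (x + 136.6)² + (y − 37.9)² = 120.30².
Subtracting the P equation from the Q and R equations removes the quadratic terms:
246.8 x + 54.6 y = -3850.46
-273.2 x + 75.8 y = 6169.57
Solving the 2×2 system: x ≈ -18.7, y ≈ 14.0 km.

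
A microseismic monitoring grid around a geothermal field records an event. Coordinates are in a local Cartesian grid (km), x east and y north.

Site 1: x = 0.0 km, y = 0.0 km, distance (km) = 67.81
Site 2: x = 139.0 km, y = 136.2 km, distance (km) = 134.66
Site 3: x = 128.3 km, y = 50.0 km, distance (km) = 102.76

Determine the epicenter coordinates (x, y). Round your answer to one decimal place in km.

Circle about each station: x² + y² = 67.81²; (x − 139.0)² + (y − 136.2)² = 134.66²; (x − 128.3)² + (y − 50.0)² = 102.76².
Subtracting the Site 1 equation from the Site 2 and Site 3 equations removes the quadratic terms:
278.0 x + 272.4 y = 24336.32
256.6 x + 100.0 y = 12999.47
Solving the 2×2 system: x ≈ 26.3, y ≈ 62.5 km.

x ≈ 26.3 km, y ≈ 62.5 km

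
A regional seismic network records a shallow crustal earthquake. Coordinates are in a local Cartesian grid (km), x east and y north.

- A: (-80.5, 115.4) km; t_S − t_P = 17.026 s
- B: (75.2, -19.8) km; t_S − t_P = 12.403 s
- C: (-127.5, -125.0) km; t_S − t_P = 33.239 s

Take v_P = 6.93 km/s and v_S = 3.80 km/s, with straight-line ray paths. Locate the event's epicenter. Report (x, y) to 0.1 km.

Distance from S−P lag: d = Δt · v_P v_S / (v_P − v_S) = Δt · (6.93·3.80)/(6.93−3.80) ≈ 8.4134·Δt.
So d_A = 143.25, d_B = 104.35, d_C = 279.65 km.
Circle about each station: (x + 80.5)² + (y − 115.4)² = 143.25²; (x − 75.2)² + (y + 19.8)² = 104.35²; (x + 127.5)² + (y + 125.0)² = 279.65².
Subtracting pairs of circle equations eliminates x²+y² and gives linear equations (the radical axes):
311.4 x − 270.4 y = -4118.69
-94.0 x − 480.8 y = -45599.72
Solving the 2×2 system: x ≈ 59.1, y ≈ 83.3 km.
Check against A (with the unrounded x, y): √((x + 80.5)²+(y − 115.4)²) = 143.24 ≈ 143.25 km. ✓

x ≈ 59.1 km, y ≈ 83.3 km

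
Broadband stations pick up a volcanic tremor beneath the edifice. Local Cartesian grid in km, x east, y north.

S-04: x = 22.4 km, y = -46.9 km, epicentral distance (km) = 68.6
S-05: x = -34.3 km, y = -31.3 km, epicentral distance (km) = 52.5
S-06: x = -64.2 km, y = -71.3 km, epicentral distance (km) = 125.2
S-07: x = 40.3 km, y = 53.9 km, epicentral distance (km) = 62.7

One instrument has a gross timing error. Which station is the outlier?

S-06

Solve using three stations at a time. Using S-04, S-05, S-07 (subtract circle equations pairwise → linear system) gives (x, y) ≈ (-8.4, 14.4).
Distances from that point to each station vs reported:
  S-04: calculated 68.6 vs reported 68.6 → residual 0.0 km
  S-05: calculated 52.5 vs reported 52.5 → residual 0.0 km
  S-06: calculated 102.3 vs reported 125.2 → residual 22.9 km
  S-07: calculated 62.7 vs reported 62.7 → residual 0.0 km
S-04, S-05, S-07 are mutually consistent (residuals ≈ 0); S-06 is off by 22.9 km.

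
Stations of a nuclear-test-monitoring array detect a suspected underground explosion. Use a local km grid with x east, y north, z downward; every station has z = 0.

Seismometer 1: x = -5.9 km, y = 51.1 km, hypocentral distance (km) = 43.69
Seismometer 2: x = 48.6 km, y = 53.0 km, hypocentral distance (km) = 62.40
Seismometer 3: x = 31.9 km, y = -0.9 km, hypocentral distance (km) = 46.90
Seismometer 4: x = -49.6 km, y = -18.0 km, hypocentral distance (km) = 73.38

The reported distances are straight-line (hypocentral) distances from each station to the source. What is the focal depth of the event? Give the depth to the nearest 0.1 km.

Each station gives a sphere (x−x_i)² + (y−y_i)² + z² = d_i² (stations at z=0).
Subtracting the Seismometer 1 sphere from Seismometer 2 and Seismometer 3: z² cancels, leaving linear equations in x and y:
109.0 x + 3.8 y = 540.00
75.6 x − 104.0 y = -1918.39
Solving: x ≈ 4.204, y ≈ 21.502 km (keep extra digits for the depth step; rounded: 4.2, 21.5).
Then from the Seismometer 1 sphere: z² = 43.69² − (x + 5.9)² − (y − 51.1)² with x = 4.204, y = 21.502, so z ≈ 30.507 ≈ 30.5 km.

30.5 km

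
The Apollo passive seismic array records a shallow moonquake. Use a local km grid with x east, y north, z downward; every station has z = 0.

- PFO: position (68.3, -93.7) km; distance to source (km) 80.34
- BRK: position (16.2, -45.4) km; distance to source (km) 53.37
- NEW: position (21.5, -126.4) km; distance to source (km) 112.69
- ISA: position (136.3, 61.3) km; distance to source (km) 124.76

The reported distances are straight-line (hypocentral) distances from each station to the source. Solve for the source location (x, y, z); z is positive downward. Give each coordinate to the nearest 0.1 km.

Each station gives a sphere (x−x_i)² + (y−y_i)² + z² = d_i² (stations at z=0).
Subtracting the PFO sphere from BRK and NEW: z² cancels, leaving linear equations in x and y:
-104.2 x + 96.6 y = -7514.82
-93.6 x − 65.4 y = -3249.89
Solving: x ≈ 50.794, y ≈ -23.003 km (keep extra digits for the depth step; rounded: 50.8, -23.0).
Then from the PFO sphere: z² = 80.34² − (x − 68.3)² − (y + 93.7)² with x = 50.794, y = -23.003, so z ≈ 33.911 ≈ 33.9 km.

(50.8, -23.0, 33.9)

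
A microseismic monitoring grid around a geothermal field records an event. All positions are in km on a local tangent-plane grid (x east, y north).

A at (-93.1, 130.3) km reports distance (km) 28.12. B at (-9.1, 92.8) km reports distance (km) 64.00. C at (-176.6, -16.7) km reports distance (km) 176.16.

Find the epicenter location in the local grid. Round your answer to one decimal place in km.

x ≈ -66.6 km, y ≈ 120.9 km

Circle about each station: (x + 93.1)² + (y − 130.3)² = 28.12²; (x + 9.1)² + (y − 92.8)² = 64.00²; (x + 176.6)² + (y + 16.7)² = 176.16².
Subtracting the A equation from the B and C equations removes the quadratic terms:
168.0 x − 75.0 y = -20256.32
-167.0 x − 294.0 y = -24420.86
Solving the 2×2 system: x ≈ -66.6, y ≈ 120.9 km.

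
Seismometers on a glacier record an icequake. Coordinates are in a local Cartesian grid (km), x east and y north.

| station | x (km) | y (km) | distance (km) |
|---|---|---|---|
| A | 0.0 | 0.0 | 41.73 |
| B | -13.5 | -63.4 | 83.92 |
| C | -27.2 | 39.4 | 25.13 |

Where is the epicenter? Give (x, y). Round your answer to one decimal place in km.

(-38.2, 16.8)

Circle about each station: x² + y² = 41.73²; (x + 13.5)² + (y + 63.4)² = 83.92²; (x + 27.2)² + (y − 39.4)² = 25.13².
Subtracting pairs of circle equations eliminates x²+y² and gives linear equations (the radical axes):
-27.0 x − 126.8 y = -1099.36
-54.4 x + 78.8 y = 3402.08
Solving the 2×2 system: x ≈ -38.2, y ≈ 16.8 km.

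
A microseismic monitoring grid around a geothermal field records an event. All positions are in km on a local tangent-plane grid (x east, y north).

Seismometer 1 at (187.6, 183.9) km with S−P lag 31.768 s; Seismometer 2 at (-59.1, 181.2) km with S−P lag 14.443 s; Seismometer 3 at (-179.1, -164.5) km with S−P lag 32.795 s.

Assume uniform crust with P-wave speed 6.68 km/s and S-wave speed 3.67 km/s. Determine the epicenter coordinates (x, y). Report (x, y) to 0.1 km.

-42.1 km east, 64.8 km north

Distance from S−P lag: d = Δt · v_P v_S / (v_P − v_S) = Δt · (6.68·3.67)/(6.68−3.67) ≈ 8.1447·Δt.
So d_Seismometer 1 = 258.74, d_Seismometer 2 = 117.63, d_Seismometer 3 = 267.11 km.
Circle about each station: (x − 187.6)² + (y − 183.9)² = 258.74²; (x + 59.1)² + (y − 181.2)² = 117.63²; (x + 179.1)² + (y + 164.5)² = 267.11².
Subtracting pairs of circle equations eliminates x²+y² and gives linear equations (the radical axes):
-493.4 x − 5.4 y = 20422.85
-733.4 x − 696.8 y = -14277.27
Solving the 2×2 system: x ≈ -42.1, y ≈ 64.8 km.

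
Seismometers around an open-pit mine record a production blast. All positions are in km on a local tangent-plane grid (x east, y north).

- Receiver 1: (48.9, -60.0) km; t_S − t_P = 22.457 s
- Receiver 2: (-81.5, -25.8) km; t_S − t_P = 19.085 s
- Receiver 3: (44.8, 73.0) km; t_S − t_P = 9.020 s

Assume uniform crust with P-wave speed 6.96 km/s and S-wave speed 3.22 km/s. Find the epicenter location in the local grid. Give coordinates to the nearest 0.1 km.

Distance from S−P lag: d = Δt · v_P v_S / (v_P − v_S) = Δt · (6.96·3.22)/(6.96−3.22) ≈ 5.9923·Δt.
So d_Receiver 1 = 134.57, d_Receiver 2 = 114.36, d_Receiver 3 = 54.05 km.
Circle about each station: (x − 48.9)² + (y + 60.0)² = 134.57²; (x + 81.5)² + (y + 25.8)² = 114.36²; (x − 44.8)² + (y − 73.0)² = 54.05².
Subtracting the Receiver 1 equation from the Receiver 2 and Receiver 3 equations removes the quadratic terms:
-260.8 x + 68.4 y = 6347.56
-8.2 x + 266.0 y = 16532.51
Solving the 2×2 system: x ≈ -8.1, y ≈ 61.9 km.

(-8.1, 61.9)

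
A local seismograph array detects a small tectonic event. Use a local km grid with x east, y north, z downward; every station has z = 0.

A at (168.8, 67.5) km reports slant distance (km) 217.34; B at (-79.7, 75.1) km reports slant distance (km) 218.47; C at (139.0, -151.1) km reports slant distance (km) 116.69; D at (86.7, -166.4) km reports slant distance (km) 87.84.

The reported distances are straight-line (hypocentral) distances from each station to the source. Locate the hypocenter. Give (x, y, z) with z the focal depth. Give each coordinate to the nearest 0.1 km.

Each station gives a sphere (x−x_i)² + (y−y_i)² + z² = d_i² (stations at z=0).
Subtracting the A sphere from B and C: z² cancels, leaving linear equations in x and y:
-497.0 x + 15.2 y = -21550.06
-59.6 x − 437.2 y = 42722.64
Solving: x ≈ 40.204, y ≈ -103.199 km (keep extra digits for the depth step; rounded: 40.2, -103.2).
Then from the A sphere: z² = 217.34² − (x − 168.8)² − (y − 67.5)² with x = 40.204, y = -103.199, so z ≈ 39.517 ≈ 39.5 km.

x ≈ 40.2 km, y ≈ -103.2 km, depth ≈ 39.5 km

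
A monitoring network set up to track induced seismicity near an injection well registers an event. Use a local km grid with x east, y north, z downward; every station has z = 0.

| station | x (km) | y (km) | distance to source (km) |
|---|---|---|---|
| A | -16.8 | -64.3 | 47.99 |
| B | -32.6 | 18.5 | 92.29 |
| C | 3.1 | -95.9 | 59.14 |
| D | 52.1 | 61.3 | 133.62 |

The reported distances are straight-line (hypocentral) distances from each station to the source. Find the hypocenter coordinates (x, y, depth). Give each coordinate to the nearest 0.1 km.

Each station gives a sphere (x−x_i)² + (y−y_i)² + z² = d_i² (stations at z=0).
Subtracting the A sphere from B and C: z² cancels, leaving linear equations in x and y:
-31.6 x + 165.6 y = -9226.12
39.8 x − 63.2 y = 3595.19
Solving: x ≈ 2.672, y ≈ -55.204 km (keep extra digits for the depth step; rounded: 2.7, -55.2).
Then from the A sphere: z² = 47.99² − (x + 16.8)² − (y + 64.3)² with x = 2.672, y = -55.204, so z ≈ 42.909 ≈ 42.9 km.

(2.7, -55.2, 42.9)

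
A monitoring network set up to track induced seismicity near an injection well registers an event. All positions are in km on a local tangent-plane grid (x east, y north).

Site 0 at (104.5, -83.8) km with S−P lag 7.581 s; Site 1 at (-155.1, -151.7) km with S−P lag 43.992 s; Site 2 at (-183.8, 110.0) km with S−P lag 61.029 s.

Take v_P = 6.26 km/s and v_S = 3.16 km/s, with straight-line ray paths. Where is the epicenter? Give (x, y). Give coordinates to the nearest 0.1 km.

Distance from S−P lag: d = Δt · v_P v_S / (v_P − v_S) = Δt · (6.26·3.16)/(6.26−3.16) ≈ 6.3812·Δt.
So d_Site 0 = 48.38, d_Site 1 = 280.72, d_Site 2 = 389.44 km.
Circle about each station: (x − 104.5)² + (y + 83.8)² = 48.38²; (x + 155.1)² + (y + 151.7)² = 280.72²; (x + 183.8)² + (y − 110.0)² = 389.44².
Subtracting the Site 0 equation from the Site 1 and Site 2 equations removes the quadratic terms:
-519.2 x − 135.8 y = -47336.88
-576.6 x + 387.6 y = -121383.14
Solving the 2×2 system: x ≈ 124.6, y ≈ -127.8 km.
Check against Site 0 (with the unrounded x, y): √((x − 104.5)²+(y + 83.8)²) = 48.38 ≈ 48.38 km. ✓

124.6 km east, -127.8 km north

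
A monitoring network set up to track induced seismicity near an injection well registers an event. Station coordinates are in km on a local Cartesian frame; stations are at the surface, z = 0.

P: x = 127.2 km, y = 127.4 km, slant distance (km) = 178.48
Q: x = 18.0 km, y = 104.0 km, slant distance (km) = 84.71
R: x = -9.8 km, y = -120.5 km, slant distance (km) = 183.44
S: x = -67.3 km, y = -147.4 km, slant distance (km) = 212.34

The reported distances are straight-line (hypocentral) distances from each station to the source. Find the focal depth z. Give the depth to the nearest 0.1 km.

Each station gives a sphere (x−x_i)² + (y−y_i)² + z² = d_i² (stations at z=0).
Subtracting the P sphere from Q and R: z² cancels, leaving linear equations in x and y:
-218.4 x − 46.8 y = 3408.73
-274.0 x − 495.8 y = -19589.43
Solving: x ≈ -27.308, y ≈ 54.602 km (keep extra digits for the depth step; rounded: -27.3, 54.6).
Then from the P sphere: z² = 178.48² − (x − 127.2)² − (y − 127.4)² with x = -27.308, y = 54.602, so z ≈ 51.796 ≈ 51.8 km.

depth ≈ 51.8 km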